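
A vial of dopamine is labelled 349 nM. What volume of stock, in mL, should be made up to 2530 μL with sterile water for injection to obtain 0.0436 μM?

0.0436 μM = 43.6 nM.
V₁ = C₂V₂/C₁ = 43.6 × 2530 / 349 = 316 μL = 0.316 mL.

0.316 mL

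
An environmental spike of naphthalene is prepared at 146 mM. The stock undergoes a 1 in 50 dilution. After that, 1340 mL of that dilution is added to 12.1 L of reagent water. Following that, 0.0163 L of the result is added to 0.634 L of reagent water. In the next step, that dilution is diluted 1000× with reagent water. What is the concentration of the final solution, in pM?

Overall dilution factor = 50 × 10.03 × 39.90 × 1000 = 2.00 × 10⁷.
146 mM / 2.00 × 10⁷ = 7.30 × 10⁻⁶ mM = 7300 pM.

7300 pM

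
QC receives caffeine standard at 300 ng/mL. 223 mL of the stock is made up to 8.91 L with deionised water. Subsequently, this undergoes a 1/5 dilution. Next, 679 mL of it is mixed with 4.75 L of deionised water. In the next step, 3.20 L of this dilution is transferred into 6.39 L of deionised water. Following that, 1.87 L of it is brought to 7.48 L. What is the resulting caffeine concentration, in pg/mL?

15.7 pg/mL

Overall dilution factor = 39.96 × 5 × 7.996 × 2.997 × 4 = 1.91 × 10⁴.
300 ng/mL / 1.91 × 10⁴ = 0.0157 ng/mL = 15.7 pg/mL.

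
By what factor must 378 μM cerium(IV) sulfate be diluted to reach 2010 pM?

Factor = C₀/C_target = 378 μM / 2010 pM = 1.88 × 10⁵.

1.88 × 10⁵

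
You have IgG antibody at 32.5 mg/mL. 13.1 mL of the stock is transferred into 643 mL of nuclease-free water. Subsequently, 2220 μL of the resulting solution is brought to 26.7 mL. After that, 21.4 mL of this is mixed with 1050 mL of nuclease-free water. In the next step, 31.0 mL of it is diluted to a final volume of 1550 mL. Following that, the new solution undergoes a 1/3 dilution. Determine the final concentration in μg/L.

7.18 μg/L

Overall dilution factor = 50.08 × 12.03 × 50.07 × 50 × 3 = 4.52 × 10⁶.
32.5 mg/mL / 4.52 × 10⁶ = 7.18 × 10⁻⁶ mg/mL = 7.18 μg/L.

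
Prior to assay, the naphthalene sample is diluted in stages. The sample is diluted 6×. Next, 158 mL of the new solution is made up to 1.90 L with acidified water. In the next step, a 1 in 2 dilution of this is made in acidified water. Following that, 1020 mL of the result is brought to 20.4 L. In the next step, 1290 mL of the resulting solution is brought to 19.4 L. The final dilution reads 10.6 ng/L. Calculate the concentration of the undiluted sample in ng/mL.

460 ng/mL

Overall dilution factor = 6 × 12.03 × 2 × 20 × 15.04 = 4.34 × 10⁴.
Original = 10.6 ng/L × 4.34 × 10⁴ = 4.60 × 10⁵ ng/L = 460 ng/mL.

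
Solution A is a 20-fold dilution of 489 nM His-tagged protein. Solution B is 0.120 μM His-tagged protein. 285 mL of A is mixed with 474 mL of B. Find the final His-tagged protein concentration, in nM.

84.1 nM

C_A = 489 nM / 20 = 24.4 nM.
C_B = 0.120 μM = 120 nM.
C_mix = (C_A·V_A + C_B·V_B)/(V_A + V_B) = (24.4×285 + 120×474) / 759.0 = 84.1 nM.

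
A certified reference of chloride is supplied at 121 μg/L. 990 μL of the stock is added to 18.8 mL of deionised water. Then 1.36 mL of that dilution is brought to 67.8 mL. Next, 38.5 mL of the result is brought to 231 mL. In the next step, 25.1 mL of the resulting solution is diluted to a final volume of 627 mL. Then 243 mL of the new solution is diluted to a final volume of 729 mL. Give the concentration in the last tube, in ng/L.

0.270 ng/L

Overall dilution factor = 19.99 × 49.85 × 6 × 24.98 × 3 = 4.48 × 10⁵.
121 μg/L / 4.48 × 10⁵ = 2.70 × 10⁻⁴ μg/L = 0.270 ng/L.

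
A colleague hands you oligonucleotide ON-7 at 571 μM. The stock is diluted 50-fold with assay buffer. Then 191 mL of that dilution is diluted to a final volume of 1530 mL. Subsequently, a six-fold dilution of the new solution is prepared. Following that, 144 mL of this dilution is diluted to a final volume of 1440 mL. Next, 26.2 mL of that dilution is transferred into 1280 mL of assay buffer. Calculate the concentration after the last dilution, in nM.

Overall dilution factor = 50 × 8.010 × 6 × 10 × 49.85 = 1.20 × 10⁶.
571 μM / 1.20 × 10⁶ = 4.77 × 10⁻⁴ μM = 0.477 nM.

0.477 nM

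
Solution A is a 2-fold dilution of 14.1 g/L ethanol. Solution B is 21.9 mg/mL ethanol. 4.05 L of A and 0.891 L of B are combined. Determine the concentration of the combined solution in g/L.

C_A = 14.1 g/L / 2 = 7.05 g/L.
C_B = 21.9 mg/mL = 21.9 g/L.
C_mix = (C_A·V_A + C_B·V_B)/(V_A + V_B) = (7.05×4.05 + 21.9×0.891) / 4.941 = 9.73 g/L.

9.73 g/L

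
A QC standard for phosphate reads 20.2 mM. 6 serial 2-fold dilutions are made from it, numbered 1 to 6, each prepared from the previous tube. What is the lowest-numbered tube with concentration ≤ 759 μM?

tube 5

Tube n has concentration 20.2 mM / 2ⁿ.
Need 2ⁿ ≥ 20.2 mM / 759 μM = 26.6, so n ≥ 4.73.
First such tube: n = 5.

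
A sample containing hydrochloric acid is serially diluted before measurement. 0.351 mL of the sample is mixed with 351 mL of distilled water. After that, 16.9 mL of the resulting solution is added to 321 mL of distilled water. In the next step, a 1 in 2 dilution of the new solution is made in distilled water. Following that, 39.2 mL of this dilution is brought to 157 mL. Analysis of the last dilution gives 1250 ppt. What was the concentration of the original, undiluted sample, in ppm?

Overall dilution factor = 1001 × 19.99 × 2 × 4.005 = 1.60 × 10⁵.
Original = 1250 ppt × 1.60 × 10⁵ = 2.00 × 10⁸ ppt = 200 ppm.

200 ppm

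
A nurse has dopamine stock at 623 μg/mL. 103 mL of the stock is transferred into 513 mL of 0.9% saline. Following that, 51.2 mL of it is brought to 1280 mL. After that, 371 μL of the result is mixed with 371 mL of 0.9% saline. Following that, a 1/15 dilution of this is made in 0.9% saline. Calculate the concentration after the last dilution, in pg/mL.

Overall dilution factor = 5.981 × 25 × 1001 × 15 = 2.24 × 10⁶.
623 μg/mL / 2.24 × 10⁶ = 2.78 × 10⁻⁴ μg/mL = 278 pg/mL.

278 pg/mL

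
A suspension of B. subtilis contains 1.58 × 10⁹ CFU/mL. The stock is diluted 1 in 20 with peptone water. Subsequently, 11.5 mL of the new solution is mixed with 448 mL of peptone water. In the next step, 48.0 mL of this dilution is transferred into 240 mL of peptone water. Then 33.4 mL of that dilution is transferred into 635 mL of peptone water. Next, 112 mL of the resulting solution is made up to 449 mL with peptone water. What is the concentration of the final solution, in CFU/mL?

4110 CFU/mL

Overall dilution factor = 20 × 39.96 × 6 × 20.01 × 4.009 = 3.85 × 10⁵.
1.58 × 10⁹ CFU/mL / 3.85 × 10⁵ = 4110 CFU/mL.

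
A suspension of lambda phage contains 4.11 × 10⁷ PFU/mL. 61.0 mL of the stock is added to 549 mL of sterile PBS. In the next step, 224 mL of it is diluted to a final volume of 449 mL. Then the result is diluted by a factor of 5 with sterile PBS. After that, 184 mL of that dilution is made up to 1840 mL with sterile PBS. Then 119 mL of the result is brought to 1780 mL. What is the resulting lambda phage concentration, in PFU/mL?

Overall dilution factor = 10 × 2.004 × 5 × 10 × 14.96 = 1.50 × 10⁴.
4.11 × 10⁷ PFU/mL / 1.50 × 10⁴ = 2740 PFU/mL.

2740 PFU/mL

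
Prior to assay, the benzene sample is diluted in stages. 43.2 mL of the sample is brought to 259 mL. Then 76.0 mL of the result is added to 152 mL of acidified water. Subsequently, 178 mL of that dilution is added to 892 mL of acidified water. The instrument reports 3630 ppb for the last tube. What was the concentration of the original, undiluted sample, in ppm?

Overall dilution factor = 5.995 × 3 × 6.011 = 108.
Original = 3630 ppb × 108 = 3.92 × 10⁵ ppb = 392 ppm.

392 ppm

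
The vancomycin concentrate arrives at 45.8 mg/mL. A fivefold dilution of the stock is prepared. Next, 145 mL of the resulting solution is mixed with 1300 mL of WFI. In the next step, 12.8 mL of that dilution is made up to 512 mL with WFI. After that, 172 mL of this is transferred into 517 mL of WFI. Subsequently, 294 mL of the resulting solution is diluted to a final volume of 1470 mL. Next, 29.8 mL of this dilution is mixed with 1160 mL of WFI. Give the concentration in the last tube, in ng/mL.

28.7 ng/mL

Overall dilution factor = 5 × 9.966 × 40 × 4.006 × 5 × 39.93 = 1.59 × 10⁶.
45.8 mg/mL / 1.59 × 10⁶ = 2.87 × 10⁻⁵ mg/mL = 28.7 ng/mL.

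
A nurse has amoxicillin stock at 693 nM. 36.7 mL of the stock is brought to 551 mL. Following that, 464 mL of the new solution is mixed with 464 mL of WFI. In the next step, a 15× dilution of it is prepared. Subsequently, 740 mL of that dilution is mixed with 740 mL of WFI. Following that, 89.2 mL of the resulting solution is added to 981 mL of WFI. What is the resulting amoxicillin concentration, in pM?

64.1 pM

Overall dilution factor = 15.01 × 2 × 15 × 2 × 12.00 = 1.08 × 10⁴.
693 nM / 1.08 × 10⁴ = 0.0641 nM = 64.1 pM.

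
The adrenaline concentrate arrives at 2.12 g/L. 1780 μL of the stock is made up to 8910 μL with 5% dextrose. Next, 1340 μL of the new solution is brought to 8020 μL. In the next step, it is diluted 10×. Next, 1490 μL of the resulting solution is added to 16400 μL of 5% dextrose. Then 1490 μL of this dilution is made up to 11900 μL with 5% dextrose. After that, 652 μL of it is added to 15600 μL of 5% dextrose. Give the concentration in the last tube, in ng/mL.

2.96 ng/mL

Overall dilution factor = 5.006 × 5.985 × 10 × 12.01 × 7.987 × 24.93 = 7.16 × 10⁵.
2.12 g/L / 7.16 × 10⁵ = 2.96 × 10⁻⁶ g/L = 2.96 ng/mL.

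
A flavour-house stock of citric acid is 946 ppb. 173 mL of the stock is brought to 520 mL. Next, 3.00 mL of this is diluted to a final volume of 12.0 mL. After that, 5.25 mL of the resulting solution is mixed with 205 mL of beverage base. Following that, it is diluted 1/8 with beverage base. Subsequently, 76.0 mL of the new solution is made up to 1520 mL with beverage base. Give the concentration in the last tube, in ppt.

Overall dilution factor = 3.006 × 4 × 40.05 × 8 × 20 = 7.70 × 10⁴.
946 ppb / 7.70 × 10⁴ = 0.0123 ppb = 12.3 ppt.

12.3 ppt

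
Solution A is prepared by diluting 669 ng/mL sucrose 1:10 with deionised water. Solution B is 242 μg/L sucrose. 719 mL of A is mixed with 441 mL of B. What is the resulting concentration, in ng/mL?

133 ng/mL

C_A = 669 ng/mL / 10 = 66.9 ng/mL.
C_B = 242 μg/L = 242 ng/mL.
C_mix = (C_A·V_A + C_B·V_B)/(V_A + V_B) = (66.9×719 + 242×441) / 1160 = 133 ng/mL.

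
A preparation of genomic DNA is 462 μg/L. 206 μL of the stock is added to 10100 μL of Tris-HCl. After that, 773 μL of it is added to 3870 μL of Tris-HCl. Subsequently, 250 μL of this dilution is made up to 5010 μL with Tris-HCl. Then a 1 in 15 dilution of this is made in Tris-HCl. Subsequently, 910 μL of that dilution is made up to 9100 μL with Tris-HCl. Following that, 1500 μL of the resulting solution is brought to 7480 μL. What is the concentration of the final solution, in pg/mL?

0.103 pg/mL

Overall dilution factor = 50.03 × 6.006 × 20.04 × 15 × 10 × 4.987 = 4.50 × 10⁶.
462 μg/L / 4.50 × 10⁶ = 1.03 × 10⁻⁴ μg/L = 0.103 pg/mL.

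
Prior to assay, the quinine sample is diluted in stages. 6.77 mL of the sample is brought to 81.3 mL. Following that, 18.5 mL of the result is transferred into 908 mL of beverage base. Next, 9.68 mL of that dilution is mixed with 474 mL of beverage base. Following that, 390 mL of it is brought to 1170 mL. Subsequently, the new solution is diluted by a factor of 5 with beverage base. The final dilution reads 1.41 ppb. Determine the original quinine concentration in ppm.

636 ppm

Overall dilution factor = 12.01 × 50.08 × 49.97 × 3 × 5 = 4.51 × 10⁵.
Original = 1.41 ppb × 4.51 × 10⁵ = 6.36 × 10⁵ ppb = 636 ppm.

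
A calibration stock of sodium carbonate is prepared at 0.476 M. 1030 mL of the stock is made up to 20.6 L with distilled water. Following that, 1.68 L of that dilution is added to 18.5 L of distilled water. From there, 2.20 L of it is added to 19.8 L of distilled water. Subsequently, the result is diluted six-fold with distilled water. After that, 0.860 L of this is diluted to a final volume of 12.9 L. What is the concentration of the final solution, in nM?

2200 nM

Overall dilution factor = 20 × 12.01 × 10 × 6 × 15 = 2.16 × 10⁵.
0.476 M / 2.16 × 10⁵ = 2.20 × 10⁻⁶ M = 2200 nM.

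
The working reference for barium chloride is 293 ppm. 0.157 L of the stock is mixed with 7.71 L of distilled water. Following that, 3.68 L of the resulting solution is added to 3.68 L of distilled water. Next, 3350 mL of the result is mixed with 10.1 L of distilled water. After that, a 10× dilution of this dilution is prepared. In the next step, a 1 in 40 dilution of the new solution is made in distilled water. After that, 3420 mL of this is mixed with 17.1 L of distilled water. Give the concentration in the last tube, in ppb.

0.303 ppb

Overall dilution factor = 50.11 × 2 × 4.015 × 10 × 40 × 6 = 9.66 × 10⁵.
293 ppm / 9.66 × 10⁵ = 3.03 × 10⁻⁴ ppm = 0.303 ppb.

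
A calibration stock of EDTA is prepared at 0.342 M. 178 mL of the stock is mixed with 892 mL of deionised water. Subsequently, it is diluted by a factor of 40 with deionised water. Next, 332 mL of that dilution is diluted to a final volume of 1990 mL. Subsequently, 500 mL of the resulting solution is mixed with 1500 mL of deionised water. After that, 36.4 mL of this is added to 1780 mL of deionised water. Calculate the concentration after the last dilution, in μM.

1.19 μM

Overall dilution factor = 6.011 × 40 × 5.994 × 4 × 49.90 = 2.88 × 10⁵.
0.342 M / 2.88 × 10⁵ = 1.19 × 10⁻⁶ M = 1.19 μM.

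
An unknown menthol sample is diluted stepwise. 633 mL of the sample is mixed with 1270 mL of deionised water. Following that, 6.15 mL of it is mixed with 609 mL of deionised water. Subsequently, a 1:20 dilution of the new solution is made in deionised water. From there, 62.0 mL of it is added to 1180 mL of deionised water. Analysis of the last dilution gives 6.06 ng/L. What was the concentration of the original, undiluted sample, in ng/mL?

Overall dilution factor = 3.006 × 100.0 × 20 × 20.03 = 1.20 × 10⁵.
Original = 6.06 ng/L × 1.20 × 10⁵ = 7.30 × 10⁵ ng/L = 730 ng/mL.

730 ng/mL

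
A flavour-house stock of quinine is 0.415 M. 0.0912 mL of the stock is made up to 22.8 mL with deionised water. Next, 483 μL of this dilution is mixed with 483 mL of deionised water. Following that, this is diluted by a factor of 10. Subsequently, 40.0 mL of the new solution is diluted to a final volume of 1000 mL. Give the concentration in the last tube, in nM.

Overall dilution factor = 250 × 1001 × 10 × 25 = 6.26 × 10⁷.
0.415 M / 6.26 × 10⁷ = 6.63 × 10⁻⁹ M = 6.63 nM.

6.63 nM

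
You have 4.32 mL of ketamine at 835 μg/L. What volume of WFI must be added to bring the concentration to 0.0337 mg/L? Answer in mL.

103 mL

0.0337 mg/L = 33.7 μg/L.
V₂ = C₁V₁/C₂ = 835 × 4.32 / 33.7 = 107 mL.
Diluent to add = V₂ − V₁ = 107 − 4.32 = 103 mL.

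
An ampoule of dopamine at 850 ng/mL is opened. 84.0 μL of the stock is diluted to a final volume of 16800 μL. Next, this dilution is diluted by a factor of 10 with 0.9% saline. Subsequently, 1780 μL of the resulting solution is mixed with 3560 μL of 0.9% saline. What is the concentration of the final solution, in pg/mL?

Overall dilution factor = 200 × 10 × 3 = 6000.
850 ng/mL / 6000 = 0.142 ng/mL = 142 pg/mL.

142 pg/mL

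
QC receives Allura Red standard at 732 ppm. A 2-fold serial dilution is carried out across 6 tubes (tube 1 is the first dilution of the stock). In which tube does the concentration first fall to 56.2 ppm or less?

tube 4

Tube n has concentration 732 ppm / 2ⁿ.
Need 2ⁿ ≥ 732 ppm / 56.2 ppm = 13.0, so n ≥ 3.70.
First such tube: n = 4.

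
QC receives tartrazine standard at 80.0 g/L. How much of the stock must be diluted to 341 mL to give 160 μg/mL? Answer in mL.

160 μg/mL = 0.160 g/L.
V₁ = C₂V₂/C₁ = 0.160 × 341 / 80.0 = 0.682 mL.

0.682 mL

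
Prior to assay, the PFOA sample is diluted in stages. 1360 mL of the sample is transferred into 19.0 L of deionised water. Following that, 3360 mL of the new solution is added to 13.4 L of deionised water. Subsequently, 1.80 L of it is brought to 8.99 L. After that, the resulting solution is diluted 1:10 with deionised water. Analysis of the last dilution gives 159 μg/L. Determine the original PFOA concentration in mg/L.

593 mg/L

Overall dilution factor = 14.97 × 4.988 × 4.994 × 10 = 3730.
Original = 159 μg/L × 3730 = 5.93 × 10⁵ μg/L = 593 mg/L.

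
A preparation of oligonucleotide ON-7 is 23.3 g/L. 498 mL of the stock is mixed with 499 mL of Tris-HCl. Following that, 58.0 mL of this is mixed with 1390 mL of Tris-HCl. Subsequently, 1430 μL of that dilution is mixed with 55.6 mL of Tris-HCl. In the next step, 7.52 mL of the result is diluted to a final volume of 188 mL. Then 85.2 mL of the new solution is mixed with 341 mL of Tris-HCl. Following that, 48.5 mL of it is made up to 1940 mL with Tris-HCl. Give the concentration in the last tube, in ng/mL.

Overall dilution factor = 2.002 × 24.97 × 39.88 × 25 × 5.002 × 40 = 9.97 × 10⁶.
23.3 g/L / 9.97 × 10⁶ = 2.34 × 10⁻⁶ g/L = 2.34 ng/mL.

2.34 ng/mL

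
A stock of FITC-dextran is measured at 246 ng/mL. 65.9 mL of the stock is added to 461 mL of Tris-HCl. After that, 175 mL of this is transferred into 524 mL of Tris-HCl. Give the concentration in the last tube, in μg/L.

7.70 μg/L

Overall dilution factor = 7.995 × 3.994 = 31.9.
246 ng/mL / 31.9 = 7.70 ng/mL = 7.70 μg/L.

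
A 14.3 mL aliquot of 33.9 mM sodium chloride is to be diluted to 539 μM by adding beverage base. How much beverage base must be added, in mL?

885 mL

539 μM = 0.539 mM.
V₂ = C₁V₁/C₂ = 33.9 × 14.3 / 0.539 = 899 mL.
Diluent to add = V₂ − V₁ = 899 − 14.3 = 885 mL.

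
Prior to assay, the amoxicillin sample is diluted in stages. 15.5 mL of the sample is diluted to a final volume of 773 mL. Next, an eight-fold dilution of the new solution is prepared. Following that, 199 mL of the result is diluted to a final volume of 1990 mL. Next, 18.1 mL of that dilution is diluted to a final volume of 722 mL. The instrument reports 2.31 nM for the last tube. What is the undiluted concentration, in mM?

0.368 mM

Overall dilution factor = 49.87 × 8 × 10 × 39.89 = 1.59 × 10⁵.
Original = 2.31 nM × 1.59 × 10⁵ = 3.68 × 10⁵ nM = 0.368 mM.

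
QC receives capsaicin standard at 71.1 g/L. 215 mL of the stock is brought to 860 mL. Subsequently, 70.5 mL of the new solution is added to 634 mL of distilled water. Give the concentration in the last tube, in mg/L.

1780 mg/L

Overall dilution factor = 4 × 9.993 = 40.0.
71.1 g/L / 40.0 = 1.78 g/L = 1780 mg/L.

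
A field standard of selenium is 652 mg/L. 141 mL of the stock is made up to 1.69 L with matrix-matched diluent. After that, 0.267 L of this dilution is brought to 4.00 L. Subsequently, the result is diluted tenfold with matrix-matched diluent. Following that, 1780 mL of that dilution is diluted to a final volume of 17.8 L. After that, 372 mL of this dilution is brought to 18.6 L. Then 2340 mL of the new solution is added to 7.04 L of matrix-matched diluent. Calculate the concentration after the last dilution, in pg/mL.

181 pg/mL

Overall dilution factor = 11.99 × 14.98 × 10 × 10 × 50 × 4.009 = 3.60 × 10⁶.
652 mg/L / 3.60 × 10⁶ = 1.81 × 10⁻⁴ mg/L = 181 pg/mL.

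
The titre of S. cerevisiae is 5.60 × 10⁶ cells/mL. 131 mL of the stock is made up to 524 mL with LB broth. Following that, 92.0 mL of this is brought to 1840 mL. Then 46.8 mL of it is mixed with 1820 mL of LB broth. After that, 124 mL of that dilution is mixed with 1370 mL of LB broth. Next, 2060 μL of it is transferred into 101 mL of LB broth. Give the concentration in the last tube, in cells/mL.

Overall dilution factor = 4 × 20 × 39.89 × 12.05 × 50.03 = 1.92 × 10⁶.
5.60 × 10⁶ cells/mL / 1.92 × 10⁶ = 2.91 cells/mL.

2.91 cells/mL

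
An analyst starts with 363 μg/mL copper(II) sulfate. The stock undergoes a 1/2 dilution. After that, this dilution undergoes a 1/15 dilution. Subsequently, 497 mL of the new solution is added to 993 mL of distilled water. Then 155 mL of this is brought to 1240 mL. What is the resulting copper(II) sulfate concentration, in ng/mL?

Overall dilution factor = 2 × 15 × 2.998 × 8 = 720.
363 μg/mL / 720 = 0.505 μg/mL = 505 ng/mL.

505 ng/mL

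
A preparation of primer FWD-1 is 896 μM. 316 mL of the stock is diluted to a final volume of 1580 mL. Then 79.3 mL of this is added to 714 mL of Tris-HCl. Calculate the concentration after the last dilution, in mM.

Overall dilution factor = 5 × 10.00 = 50.0.
896 μM / 50.0 = 17.9 μM = 0.0179 mM.

0.0179 mM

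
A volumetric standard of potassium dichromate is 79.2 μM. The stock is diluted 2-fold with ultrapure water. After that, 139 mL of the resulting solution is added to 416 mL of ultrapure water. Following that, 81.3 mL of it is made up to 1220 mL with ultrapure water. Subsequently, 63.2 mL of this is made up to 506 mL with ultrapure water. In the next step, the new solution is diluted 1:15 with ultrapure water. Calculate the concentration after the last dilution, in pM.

5500 pM

Overall dilution factor = 2 × 3.993 × 15.01 × 8.006 × 15 = 1.44 × 10⁴.
79.2 μM / 1.44 × 10⁴ = 5.50 × 10⁻³ μM = 5500 pM.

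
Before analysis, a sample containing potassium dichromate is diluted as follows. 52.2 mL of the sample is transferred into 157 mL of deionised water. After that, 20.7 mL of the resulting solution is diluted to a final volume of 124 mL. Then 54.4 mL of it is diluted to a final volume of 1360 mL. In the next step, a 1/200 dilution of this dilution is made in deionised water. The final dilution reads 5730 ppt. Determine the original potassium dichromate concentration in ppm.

Overall dilution factor = 4.008 × 5.990 × 25 × 200 = 1.20 × 10⁵.
Original = 5730 ppt × 1.20 × 10⁵ = 6.88 × 10⁸ ppt = 688 ppm.

688 ppm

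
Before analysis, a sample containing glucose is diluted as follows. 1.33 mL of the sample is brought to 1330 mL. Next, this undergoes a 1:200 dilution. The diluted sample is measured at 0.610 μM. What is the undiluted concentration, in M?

0.122 M

Overall dilution factor = 1000 × 200 = 2.00 × 10⁵.
Original = 0.610 μM × 2.00 × 10⁵ = 1.22 × 10⁵ μM = 0.122 M.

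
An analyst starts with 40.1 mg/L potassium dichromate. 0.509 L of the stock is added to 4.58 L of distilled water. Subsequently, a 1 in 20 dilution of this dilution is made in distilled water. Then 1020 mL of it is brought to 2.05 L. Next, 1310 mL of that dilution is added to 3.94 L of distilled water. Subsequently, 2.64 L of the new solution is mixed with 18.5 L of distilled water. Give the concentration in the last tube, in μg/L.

3.11 μg/L

Overall dilution factor = 9.998 × 20 × 2.010 × 4.008 × 8.008 = 1.29 × 10⁴.
40.1 mg/L / 1.29 × 10⁴ = 3.11 × 10⁻³ mg/L = 3.11 μg/L.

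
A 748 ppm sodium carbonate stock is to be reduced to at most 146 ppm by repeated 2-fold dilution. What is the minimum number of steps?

Need 2ⁿ ≥ 5.12, so n ≥ log(5.12)/log(2) = 2.36.
Minimum whole steps: n = 3.

3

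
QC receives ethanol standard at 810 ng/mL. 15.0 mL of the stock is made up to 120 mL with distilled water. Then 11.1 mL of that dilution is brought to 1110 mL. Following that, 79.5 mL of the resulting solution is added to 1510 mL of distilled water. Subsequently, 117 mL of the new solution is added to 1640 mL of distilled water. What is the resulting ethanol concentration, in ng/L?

3.37 ng/L

Overall dilution factor = 8 × 100 × 19.99 × 15.02 = 2.40 × 10⁵.
810 ng/mL / 2.40 × 10⁵ = 3.37 × 10⁻³ ng/mL = 3.37 ng/L.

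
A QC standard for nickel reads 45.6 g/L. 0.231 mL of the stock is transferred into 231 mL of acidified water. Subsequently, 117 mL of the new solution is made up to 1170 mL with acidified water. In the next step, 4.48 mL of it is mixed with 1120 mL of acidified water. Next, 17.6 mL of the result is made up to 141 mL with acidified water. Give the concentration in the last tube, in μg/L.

2.27 μg/L

Overall dilution factor = 1001 × 10 × 251 × 8.011 = 2.01 × 10⁷.
45.6 g/L / 2.01 × 10⁷ = 2.27 × 10⁻⁶ g/L = 2.27 μg/L.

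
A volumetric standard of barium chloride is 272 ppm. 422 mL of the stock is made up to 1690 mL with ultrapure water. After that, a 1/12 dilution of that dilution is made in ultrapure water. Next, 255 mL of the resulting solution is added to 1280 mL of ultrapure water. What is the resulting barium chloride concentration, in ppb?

940 ppb

Overall dilution factor = 4.005 × 12 × 6.020 = 289.
272 ppm / 289 = 0.940 ppm = 940 ppb.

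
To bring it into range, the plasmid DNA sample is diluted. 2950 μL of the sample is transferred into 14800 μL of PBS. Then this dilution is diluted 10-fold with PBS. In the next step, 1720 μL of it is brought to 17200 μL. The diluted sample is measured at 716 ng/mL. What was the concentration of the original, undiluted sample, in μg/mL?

Overall dilution factor = 6.017 × 10 × 10 = 602.
Original = 716 ng/mL × 602 = 4.31 × 10⁵ ng/mL = 431 μg/mL.

431 μg/mL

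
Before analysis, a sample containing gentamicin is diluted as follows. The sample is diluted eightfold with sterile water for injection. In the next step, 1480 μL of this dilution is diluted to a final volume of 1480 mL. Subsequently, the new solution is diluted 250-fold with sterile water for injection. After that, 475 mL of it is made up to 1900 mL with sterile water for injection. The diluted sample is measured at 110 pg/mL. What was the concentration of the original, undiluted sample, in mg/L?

880 mg/L

Overall dilution factor = 8 × 1000 × 250 × 4 = 8.00 × 10⁶.
Original = 110 pg/mL × 8.00 × 10⁶ = 8.80 × 10⁸ pg/mL = 880 mg/L.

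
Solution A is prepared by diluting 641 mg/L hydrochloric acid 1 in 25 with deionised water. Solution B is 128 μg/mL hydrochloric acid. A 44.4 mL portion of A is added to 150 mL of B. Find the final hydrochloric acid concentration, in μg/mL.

105 μg/mL

C_A = 641 mg/L / 25 = 25.6 mg/L.
C_B = 128 μg/mL = 128 mg/L.
C_mix = (C_A·V_A + C_B·V_B)/(V_A + V_B) = (25.6×44.4 + 128×150) / 194.4 = 105 mg/L = 105 μg/mL.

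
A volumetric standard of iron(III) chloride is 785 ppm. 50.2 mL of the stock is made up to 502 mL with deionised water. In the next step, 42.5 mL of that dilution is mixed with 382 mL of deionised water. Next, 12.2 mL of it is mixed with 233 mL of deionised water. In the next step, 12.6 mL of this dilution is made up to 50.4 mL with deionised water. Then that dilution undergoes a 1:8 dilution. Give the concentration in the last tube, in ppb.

12.2 ppb

Overall dilution factor = 10 × 9.988 × 20.10 × 4 × 8 = 6.42 × 10⁴.
785 ppm / 6.42 × 10⁴ = 0.0122 ppm = 12.2 ppb.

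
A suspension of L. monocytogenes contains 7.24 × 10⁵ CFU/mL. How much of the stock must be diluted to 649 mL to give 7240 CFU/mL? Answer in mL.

V₁ = C₂V₂/C₁ = 7240 × 649 / 7.24 × 10⁵ = 6.49 mL.

6.49 mL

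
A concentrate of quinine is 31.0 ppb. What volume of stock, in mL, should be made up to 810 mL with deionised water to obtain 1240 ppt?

1240 ppt = 1.24 ppb.
V₁ = C₂V₂/C₁ = 1.24 × 810 / 31.0 = 32.4 mL.

32.4 mL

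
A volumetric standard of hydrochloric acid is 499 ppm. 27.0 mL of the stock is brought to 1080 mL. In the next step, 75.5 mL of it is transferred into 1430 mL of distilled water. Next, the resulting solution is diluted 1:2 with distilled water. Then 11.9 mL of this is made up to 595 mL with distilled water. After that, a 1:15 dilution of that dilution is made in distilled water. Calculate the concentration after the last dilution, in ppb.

Overall dilution factor = 40 × 19.94 × 2 × 50 × 15 = 1.20 × 10⁶.
499 ppm / 1.20 × 10⁶ = 4.17 × 10⁻⁴ ppm = 0.417 ppb.

0.417 ppb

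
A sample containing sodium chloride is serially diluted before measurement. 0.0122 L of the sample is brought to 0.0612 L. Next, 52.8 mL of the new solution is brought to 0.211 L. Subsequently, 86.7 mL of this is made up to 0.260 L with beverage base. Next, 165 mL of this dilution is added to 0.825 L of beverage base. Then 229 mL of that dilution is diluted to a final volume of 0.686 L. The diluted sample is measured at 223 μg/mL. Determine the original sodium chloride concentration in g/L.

Overall dilution factor = 5.016 × 3.996 × 2.999 × 6 × 2.996 = 1081.
Original = 223 μg/mL × 1081 = 2.41 × 10⁵ μg/mL = 241 g/L.

241 g/L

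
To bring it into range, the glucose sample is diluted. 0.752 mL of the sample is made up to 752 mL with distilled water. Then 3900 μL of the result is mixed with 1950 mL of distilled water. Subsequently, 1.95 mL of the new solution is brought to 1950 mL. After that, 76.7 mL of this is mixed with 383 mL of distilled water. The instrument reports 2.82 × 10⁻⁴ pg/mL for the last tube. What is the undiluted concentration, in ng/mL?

847 ng/mL

Overall dilution factor = 1000 × 501 × 1000 × 5.993 = 3.00 × 10⁹.
Original = 2.82 × 10⁻⁴ pg/mL × 3.00 × 10⁹ = 8.47 × 10⁵ pg/mL = 847 ng/mL.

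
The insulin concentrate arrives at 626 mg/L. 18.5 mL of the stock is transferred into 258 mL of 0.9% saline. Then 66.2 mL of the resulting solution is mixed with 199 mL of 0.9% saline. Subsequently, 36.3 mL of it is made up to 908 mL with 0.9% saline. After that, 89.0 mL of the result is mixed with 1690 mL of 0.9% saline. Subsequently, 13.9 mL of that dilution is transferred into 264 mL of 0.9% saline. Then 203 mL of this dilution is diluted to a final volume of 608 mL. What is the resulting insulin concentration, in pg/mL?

Overall dilution factor = 14.95 × 4.006 × 25.01 × 19.99 × 19.99 × 2.995 = 1.79 × 10⁶.
626 mg/L / 1.79 × 10⁶ = 3.49 × 10⁻⁴ mg/L = 349 pg/mL.

349 pg/mL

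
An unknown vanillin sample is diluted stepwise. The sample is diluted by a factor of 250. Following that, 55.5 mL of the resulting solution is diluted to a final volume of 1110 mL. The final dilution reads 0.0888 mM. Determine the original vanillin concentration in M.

0.444 M

Overall dilution factor = 250 × 20 = 5000.
Original = 0.0888 mM × 5000 = 444 mM = 0.444 M.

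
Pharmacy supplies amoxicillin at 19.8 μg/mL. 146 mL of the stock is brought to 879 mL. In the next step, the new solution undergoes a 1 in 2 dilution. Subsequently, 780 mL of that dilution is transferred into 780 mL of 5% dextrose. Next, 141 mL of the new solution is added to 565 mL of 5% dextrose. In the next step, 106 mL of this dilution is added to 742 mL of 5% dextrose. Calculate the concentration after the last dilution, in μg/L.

Overall dilution factor = 6.021 × 2 × 2 × 5.007 × 8 = 965.
19.8 μg/mL / 965 = 0.0205 μg/mL = 20.5 μg/L.

20.5 μg/L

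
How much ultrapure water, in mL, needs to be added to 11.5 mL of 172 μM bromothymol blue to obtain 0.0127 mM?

0.0127 mM = 12.7 μM.
V₂ = C₁V₁/C₂ = 172 × 11.5 / 12.7 = 156 mL.
Diluent to add = V₂ − V₁ = 156 − 11.5 = 144 mL.

144 mL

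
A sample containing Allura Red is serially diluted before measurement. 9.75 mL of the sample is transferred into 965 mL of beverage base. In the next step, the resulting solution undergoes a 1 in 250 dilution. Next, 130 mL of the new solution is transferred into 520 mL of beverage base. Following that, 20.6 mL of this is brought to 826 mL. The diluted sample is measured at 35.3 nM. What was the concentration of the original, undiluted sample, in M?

Overall dilution factor = 99.97 × 250 × 5 × 40.10 = 5.01 × 10⁶.
Original = 35.3 nM × 5.01 × 10⁶ = 1.77 × 10⁸ nM = 0.177 M.

0.177 M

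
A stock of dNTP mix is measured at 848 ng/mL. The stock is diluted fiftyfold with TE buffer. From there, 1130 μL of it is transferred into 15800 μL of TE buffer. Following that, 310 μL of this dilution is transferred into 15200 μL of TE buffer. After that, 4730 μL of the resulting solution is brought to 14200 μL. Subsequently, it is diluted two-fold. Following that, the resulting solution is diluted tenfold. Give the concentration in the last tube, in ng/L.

Overall dilution factor = 50 × 14.98 × 50.03 × 3.002 × 2 × 10 = 2.25 × 10⁶.
848 ng/mL / 2.25 × 10⁶ = 3.77 × 10⁻⁴ ng/mL = 0.377 ng/L.

0.377 ng/L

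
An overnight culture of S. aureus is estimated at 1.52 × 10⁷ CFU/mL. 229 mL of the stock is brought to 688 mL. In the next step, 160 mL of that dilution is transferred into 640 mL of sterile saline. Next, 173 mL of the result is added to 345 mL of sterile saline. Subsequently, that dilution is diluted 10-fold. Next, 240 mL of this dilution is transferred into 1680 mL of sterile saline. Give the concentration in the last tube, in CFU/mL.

Overall dilution factor = 3.004 × 5 × 2.994 × 10 × 8 = 3598.
1.52 × 10⁷ CFU/mL / 3598 = 4220 CFU/mL.

4220 CFU/mL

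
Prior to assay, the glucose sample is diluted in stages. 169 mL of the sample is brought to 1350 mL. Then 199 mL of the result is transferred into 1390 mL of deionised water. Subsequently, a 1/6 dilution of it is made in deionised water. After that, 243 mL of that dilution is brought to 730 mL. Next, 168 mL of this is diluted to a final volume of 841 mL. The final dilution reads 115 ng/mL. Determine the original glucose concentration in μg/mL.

662 μg/mL

Overall dilution factor = 7.988 × 7.985 × 6 × 3.004 × 5.006 = 5755.
Original = 115 ng/mL × 5755 = 6.62 × 10⁵ ng/mL = 662 μg/mL.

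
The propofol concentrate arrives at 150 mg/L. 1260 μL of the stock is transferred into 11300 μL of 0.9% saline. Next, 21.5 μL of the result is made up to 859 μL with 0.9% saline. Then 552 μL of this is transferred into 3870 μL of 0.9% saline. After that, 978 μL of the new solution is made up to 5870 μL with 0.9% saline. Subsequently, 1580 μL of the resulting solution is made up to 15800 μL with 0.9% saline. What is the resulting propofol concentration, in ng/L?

Overall dilution factor = 9.968 × 39.95 × 8.011 × 6.002 × 10 = 1.91 × 10⁵.
150 mg/L / 1.91 × 10⁵ = 7.83 × 10⁻⁴ mg/L = 783 ng/L.

783 ng/L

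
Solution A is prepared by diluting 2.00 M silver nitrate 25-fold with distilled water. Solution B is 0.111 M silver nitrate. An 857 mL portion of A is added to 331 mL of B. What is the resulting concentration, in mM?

C_A = 2.00 M / 25 = 0.0800 M.
C_mix = (C_A·V_A + C_B·V_B)/(V_A + V_B) = (0.0800×857 + 0.111×331) / 1188 = 0.0886 M = 88.6 mM.

88.6 mM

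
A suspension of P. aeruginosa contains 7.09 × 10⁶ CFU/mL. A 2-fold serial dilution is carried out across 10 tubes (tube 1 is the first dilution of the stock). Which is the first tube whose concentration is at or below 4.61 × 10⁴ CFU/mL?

tube 8

Tube n has concentration 7.09 × 10⁶ CFU/mL / 2ⁿ.
Need 2ⁿ ≥ 7.09 × 10⁶ CFU/mL / 4.61 × 10⁴ CFU/mL = 154, so n ≥ 7.26.
First such tube: n = 8.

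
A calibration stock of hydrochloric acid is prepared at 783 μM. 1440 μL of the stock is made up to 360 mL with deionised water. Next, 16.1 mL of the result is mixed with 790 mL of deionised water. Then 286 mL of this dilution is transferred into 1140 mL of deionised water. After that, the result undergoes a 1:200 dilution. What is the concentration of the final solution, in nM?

0.0627 nM

Overall dilution factor = 250 × 50.07 × 4.986 × 200 = 1.25 × 10⁷.
783 μM / 1.25 × 10⁷ = 6.27 × 10⁻⁵ μM = 0.0627 nM.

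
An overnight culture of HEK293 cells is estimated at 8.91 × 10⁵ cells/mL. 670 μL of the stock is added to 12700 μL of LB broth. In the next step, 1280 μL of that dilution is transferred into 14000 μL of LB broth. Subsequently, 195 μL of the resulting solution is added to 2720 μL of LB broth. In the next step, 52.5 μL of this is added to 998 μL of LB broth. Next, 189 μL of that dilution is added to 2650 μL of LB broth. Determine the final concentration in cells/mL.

Overall dilution factor = 19.96 × 11.94 × 14.95 × 20.01 × 15.02 = 1.07 × 10⁶.
8.91 × 10⁵ cells/mL / 1.07 × 10⁶ = 0.832 cells/mL.

0.832 cells/mL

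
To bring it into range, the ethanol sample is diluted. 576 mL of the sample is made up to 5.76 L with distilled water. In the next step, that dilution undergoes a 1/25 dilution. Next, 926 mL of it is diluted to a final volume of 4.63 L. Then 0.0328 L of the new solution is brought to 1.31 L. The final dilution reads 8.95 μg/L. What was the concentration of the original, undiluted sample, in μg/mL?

447 μg/mL

Overall dilution factor = 10 × 25 × 5 × 39.94 = 4.99 × 10⁴.
Original = 8.95 μg/L × 4.99 × 10⁴ = 4.47 × 10⁵ μg/L = 447 μg/mL.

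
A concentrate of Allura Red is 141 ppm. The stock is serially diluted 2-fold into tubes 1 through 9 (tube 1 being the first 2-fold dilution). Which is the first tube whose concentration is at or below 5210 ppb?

Tube n has concentration 141 ppm / 2ⁿ.
Need 2ⁿ ≥ 141 ppm / 5210 ppb = 27.1, so n ≥ 4.76.
First such tube: n = 5.

tube 5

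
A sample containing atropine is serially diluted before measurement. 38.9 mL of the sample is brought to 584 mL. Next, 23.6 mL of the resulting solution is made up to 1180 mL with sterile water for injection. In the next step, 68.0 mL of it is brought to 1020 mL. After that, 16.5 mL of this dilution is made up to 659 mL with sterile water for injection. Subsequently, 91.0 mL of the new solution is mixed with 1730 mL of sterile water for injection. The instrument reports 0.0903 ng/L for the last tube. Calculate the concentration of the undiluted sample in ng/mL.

Overall dilution factor = 15.01 × 50 × 15 × 39.94 × 20.01 = 9.00 × 10⁶.
Original = 0.0903 ng/L × 9.00 × 10⁶ = 8.13 × 10⁵ ng/L = 813 ng/mL.

813 ng/mL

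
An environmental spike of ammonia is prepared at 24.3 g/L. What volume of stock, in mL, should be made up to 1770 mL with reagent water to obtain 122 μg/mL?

8.89 mL

122 μg/mL = 0.122 g/L.
V₁ = C₂V₂/C₁ = 0.122 × 1770 / 24.3 = 8.89 mL.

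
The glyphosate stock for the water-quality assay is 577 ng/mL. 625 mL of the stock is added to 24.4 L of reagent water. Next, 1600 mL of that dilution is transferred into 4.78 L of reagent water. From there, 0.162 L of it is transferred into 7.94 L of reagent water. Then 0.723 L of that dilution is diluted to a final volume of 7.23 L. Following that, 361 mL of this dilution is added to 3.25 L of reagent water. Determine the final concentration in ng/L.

0.722 ng/L

Overall dilution factor = 40.04 × 3.988 × 50.01 × 10 × 10.00 = 7.99 × 10⁵.
577 ng/mL / 7.99 × 10⁵ = 7.22 × 10⁻⁴ ng/mL = 0.722 ng/L.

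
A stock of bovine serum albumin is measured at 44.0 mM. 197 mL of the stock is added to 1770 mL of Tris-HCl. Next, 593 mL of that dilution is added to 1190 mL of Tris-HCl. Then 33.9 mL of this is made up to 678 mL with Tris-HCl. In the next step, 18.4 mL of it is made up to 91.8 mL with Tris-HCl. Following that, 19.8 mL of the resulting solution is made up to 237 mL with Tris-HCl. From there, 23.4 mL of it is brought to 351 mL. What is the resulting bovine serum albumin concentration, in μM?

Overall dilution factor = 9.985 × 3.007 × 20 × 4.989 × 11.97 × 15 = 5.38 × 10⁵.
44.0 mM / 5.38 × 10⁵ = 8.18 × 10⁻⁵ mM = 0.0818 μM.

0.0818 μM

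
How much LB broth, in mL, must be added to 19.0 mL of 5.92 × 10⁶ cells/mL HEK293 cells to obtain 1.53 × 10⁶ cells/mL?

V₂ = C₁V₁/C₂ = 5.92 × 10⁶ × 19.0 / 1.53 × 10⁶ = 73.5 mL.
Diluent to add = V₂ − V₁ = 73.5 − 19.0 = 54.5 mL.

54.5 mL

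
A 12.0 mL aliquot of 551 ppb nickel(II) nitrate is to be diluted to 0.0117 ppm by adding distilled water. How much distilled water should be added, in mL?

553 mL

0.0117 ppm = 11.7 ppb.
V₂ = C₁V₁/C₂ = 551 × 12.0 / 11.7 = 565 mL.
Diluent to add = V₂ − V₁ = 565 − 12.0 = 553 mL.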